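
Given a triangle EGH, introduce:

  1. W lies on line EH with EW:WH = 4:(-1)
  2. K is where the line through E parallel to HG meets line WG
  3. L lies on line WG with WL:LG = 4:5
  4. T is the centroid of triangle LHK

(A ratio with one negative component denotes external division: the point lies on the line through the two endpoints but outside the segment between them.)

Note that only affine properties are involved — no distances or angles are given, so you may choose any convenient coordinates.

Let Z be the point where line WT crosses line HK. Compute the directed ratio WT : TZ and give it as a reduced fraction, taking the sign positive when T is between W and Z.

WT:TZ = 19/8

Work in coordinates with E = (0, 0), G = (1, 0), H = (0, 1).
1. W lies on line EH with EW:WH = 4:(-1) ⇒ W = (0, 4/3)
2. K is where the line through E parallel to HG meets line WG ⇒ K = (4, -4)
3. L lies on line WG with WL:LG = 4:5 ⇒ L = (4/9, 20/27)
4. T is the centroid of triangle LHK ⇒ T = (40/27, -61/81)
line WT meets HK at Z = (40/19, -31/19)
T = W + t·(Z−W) with t = 19/27, so WT:TZ = 19/27:8/27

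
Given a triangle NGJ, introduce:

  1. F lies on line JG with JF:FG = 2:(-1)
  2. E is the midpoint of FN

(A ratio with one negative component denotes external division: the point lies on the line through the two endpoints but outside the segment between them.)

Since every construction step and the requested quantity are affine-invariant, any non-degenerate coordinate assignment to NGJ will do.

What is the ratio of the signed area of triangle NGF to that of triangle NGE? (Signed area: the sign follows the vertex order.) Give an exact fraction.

[NGF]:[NGE] = 2

Set N = (0, 0), G = (1, 0), J = (0, 1); any affine frame gives the same invariant.
1. F lies on line JG with JF:FG = 2:(-1) ⇒ F = (2, -1)
2. E is the midpoint of FN ⇒ E = (1, -1/2)
2·[NGF] = -1, 2·[NGE] = -1/2
[NGF]:[NGE] = -1:-1/2 = 2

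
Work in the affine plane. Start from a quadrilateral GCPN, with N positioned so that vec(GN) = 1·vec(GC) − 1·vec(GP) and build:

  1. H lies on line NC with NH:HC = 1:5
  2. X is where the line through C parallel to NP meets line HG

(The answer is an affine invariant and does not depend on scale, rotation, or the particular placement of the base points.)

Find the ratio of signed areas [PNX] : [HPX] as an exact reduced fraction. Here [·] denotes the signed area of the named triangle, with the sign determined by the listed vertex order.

Set G = (0, 0), C = (1, 0), P = (0, 1), N = (1, -1); any affine frame gives the same invariant.
1. H lies on line NC with NH:HC = 1:5 ⇒ H = (1, -5/6)
2. X is where the line through C parallel to NP meets line HG ⇒ X = (12/7, -10/7)
2·[PNX] = 1, 2·[HPX] = -5/7
[PNX]:[HPX] = 1:-5/7 = -7/5

[PNX]:[HPX] = -7/5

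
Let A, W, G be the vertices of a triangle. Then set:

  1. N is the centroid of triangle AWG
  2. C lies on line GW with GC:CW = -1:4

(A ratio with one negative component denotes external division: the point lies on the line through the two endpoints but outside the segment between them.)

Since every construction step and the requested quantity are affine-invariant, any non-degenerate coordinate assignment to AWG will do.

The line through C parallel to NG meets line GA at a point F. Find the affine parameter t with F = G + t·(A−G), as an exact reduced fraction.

t = 1/3

Set A = (0, 0), W = (1, 0), G = (0, 1); any affine frame gives the same invariant.
1. N is the centroid of triangle AWG ⇒ N = (1/3, 1/3)
2. C lies on line GW with GC:CW = -1:4 ⇒ C = (-1/3, 4/3)
through C parallel to NG: direction (-1/3, 2/3); meets GA at F = (0, 2/3)
F = G + t·(A−G) with t = 1/3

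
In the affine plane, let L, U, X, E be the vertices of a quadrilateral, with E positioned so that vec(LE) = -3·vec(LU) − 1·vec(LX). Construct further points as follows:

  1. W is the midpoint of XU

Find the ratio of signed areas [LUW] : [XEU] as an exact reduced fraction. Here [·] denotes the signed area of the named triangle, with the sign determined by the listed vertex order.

Work in coordinates with L = (0, 0), U = (1, 0), X = (0, 1), E = (-3, -1).
1. W is the midpoint of XU ⇒ W = (1/2, 1/2)
2·[LUW] = 1/2, 2·[XEU] = 5
[LUW]:[XEU] = 1/2:5 = 1/10

[LUW]:[XEU] = 1/10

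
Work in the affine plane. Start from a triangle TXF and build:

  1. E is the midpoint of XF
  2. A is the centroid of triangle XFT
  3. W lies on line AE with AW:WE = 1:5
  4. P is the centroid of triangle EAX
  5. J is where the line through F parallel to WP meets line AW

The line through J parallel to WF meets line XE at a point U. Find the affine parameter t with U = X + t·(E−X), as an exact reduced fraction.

t = -4/5

Assign T = (0, 0), X = (1, 0), F = (0, 1) — the answer is frame-independent, so this choice is without loss of generality.
1. E is the midpoint of XF ⇒ E = (1/2, 1/2)
2. A is the centroid of triangle XFT ⇒ A = (1/3, 1/3)
3. W lies on line AE with AW:WE = 1:5 ⇒ W = (13/36, 13/36)
4. P is the centroid of triangle EAX ⇒ P = (11/18, 5/18)
5. J is where the line through F parallel to WP meets line AW ⇒ J = (3/4, 3/4)
through J parallel to WF: direction (-13/36, 23/36); meets XE at U = (7/5, -2/5)
U = X + t·(E−X) with t = -4/5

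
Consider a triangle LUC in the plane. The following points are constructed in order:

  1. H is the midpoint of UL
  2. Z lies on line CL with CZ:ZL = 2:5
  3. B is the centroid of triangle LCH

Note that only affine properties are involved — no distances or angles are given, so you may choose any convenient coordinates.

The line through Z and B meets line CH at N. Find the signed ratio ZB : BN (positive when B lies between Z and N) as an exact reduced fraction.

Assign L = (0, 0), U = (1, 0), C = (0, 1) — the answer is frame-independent, so this choice is without loss of generality.
1. H is the midpoint of UL ⇒ H = (1/2, 0)
2. Z lies on line CL with CZ:ZL = 2:5 ⇒ Z = (0, 5/7)
3. B is the centroid of triangle LCH ⇒ B = (1/6, 1/3)
line ZB meets CH at N = (-1, 3)
B = Z + t·(N−Z) with t = -1/6, so ZB:BN = -1/6:7/6

ZB:BN = -1/7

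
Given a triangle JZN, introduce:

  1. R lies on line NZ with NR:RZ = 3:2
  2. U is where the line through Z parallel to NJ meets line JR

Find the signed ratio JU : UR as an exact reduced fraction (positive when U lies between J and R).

Assign J = (0, 0), Z = (1, 0), N = (0, 1) — the answer is frame-independent, so this choice is without loss of generality.
1. R lies on line NZ with NR:RZ = 3:2 ⇒ R = (3/5, 2/5)
2. U is where the line through Z parallel to NJ meets line JR ⇒ U = (1, 2/3)
U = J + t·(R−J) with t = 5/3, so JU:UR = t:(1−t) = 5/3:-2/3

JU:UR = -5/2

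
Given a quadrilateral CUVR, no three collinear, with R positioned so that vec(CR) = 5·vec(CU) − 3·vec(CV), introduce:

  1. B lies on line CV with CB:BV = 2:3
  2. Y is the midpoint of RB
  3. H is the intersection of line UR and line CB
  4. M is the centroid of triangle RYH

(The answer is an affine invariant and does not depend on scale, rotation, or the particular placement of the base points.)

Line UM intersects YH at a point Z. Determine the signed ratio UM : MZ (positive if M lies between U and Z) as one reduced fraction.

Choose coordinates C = (0, 0), U = (1, 0), V = (0, 1), R = (5, -3).
1. B lies on line CV with CB:BV = 2:3 ⇒ B = (0, 2/5)
2. Y is the midpoint of RB ⇒ Y = (5/2, -13/10)
3. H is the intersection of line UR and line CB ⇒ H = (0, 3/4)
4. M is the centroid of triangle RYH ⇒ M = (5/2, -71/60)
line UM meets YH at Z = (-5/4, 71/40)
M = U + t·(Z−U) with t = -2/3, so UM:MZ = -2/3:5/3

UM:MZ = -2/5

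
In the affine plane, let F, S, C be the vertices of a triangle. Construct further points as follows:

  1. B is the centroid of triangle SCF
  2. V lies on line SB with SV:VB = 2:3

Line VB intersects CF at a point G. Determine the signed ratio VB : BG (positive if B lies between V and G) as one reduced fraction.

Choose coordinates F = (0, 0), S = (1, 0), C = (0, 1).
1. B is the centroid of triangle SCF ⇒ B = (1/3, 1/3)
2. V lies on line SB with SV:VB = 2:3 ⇒ V = (11/15, 2/15)
line VB meets CF at G = (0, 1/2)
B = V + t·(G−V) with t = 6/11, so VB:BG = 6/11:5/11

VB:BG = 6/5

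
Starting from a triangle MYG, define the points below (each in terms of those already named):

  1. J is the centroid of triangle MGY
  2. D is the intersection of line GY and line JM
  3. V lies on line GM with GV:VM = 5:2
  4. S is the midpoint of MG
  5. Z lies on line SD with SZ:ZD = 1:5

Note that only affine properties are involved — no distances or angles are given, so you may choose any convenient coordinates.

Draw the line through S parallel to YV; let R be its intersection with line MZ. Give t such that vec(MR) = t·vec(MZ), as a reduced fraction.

t = 21/22

Choose coordinates M = (0, 0), Y = (1, 0), G = (0, 1).
1. J is the centroid of triangle MGY ⇒ J = (1/3, 1/3)
2. D is the intersection of line GY and line JM ⇒ D = (1/2, 1/2)
3. V lies on line GM with GV:VM = 5:2 ⇒ V = (0, 2/7)
4. S is the midpoint of MG ⇒ S = (0, 1/2)
5. Z lies on line SD with SZ:ZD = 1:5 ⇒ Z = (1/12, 1/2)
through S parallel to YV: direction (-1, 2/7); meets MZ at R = (7/88, 21/44)
R = M + t·(Z−M) with t = 21/22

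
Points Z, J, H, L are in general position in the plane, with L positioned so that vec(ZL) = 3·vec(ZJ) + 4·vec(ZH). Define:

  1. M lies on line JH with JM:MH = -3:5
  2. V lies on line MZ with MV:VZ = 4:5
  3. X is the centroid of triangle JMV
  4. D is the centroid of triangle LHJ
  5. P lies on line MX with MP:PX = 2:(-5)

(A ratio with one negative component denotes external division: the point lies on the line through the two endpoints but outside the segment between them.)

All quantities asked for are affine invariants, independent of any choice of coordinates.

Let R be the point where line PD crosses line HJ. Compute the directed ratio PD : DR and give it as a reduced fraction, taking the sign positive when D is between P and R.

Set Z = (0, 0), J = (1, 0), H = (0, 1), L = (3, 4); any affine frame gives the same invariant.
1. M lies on line JH with JM:MH = -3:5 ⇒ M = (5/2, -3/2)
2. V lies on line MZ with MV:VZ = 4:5 ⇒ V = (25/18, -5/6)
3. X is the centroid of triangle JMV ⇒ X = (44/27, -7/9)
4. D is the centroid of triangle LHJ ⇒ D = (4/3, 5/3)
5. P lies on line MX with MP:PX = 2:(-5) ⇒ P = (499/162, -107/54)
line PD meets HJ at R = (1465/462, -1003/462)
D = P + t·(R−P) with t = -77/4, so PD:DR = -77/4:81/4

PD:DR = -77/81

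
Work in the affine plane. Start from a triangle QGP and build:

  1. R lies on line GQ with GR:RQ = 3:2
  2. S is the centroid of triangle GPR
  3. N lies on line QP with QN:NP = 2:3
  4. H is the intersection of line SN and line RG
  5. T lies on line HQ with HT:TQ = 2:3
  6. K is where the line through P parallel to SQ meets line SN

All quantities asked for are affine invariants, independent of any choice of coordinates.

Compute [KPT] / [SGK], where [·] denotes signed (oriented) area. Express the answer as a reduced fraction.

[KPT]:[SGK] = 77/15

Assign Q = (0, 0), G = (1, 0), P = (0, 1) — the answer is frame-independent, so this choice is without loss of generality.
1. R lies on line GQ with GR:RQ = 3:2 ⇒ R = (2/5, 0)
2. S is the centroid of triangle GPR ⇒ S = (7/15, 1/3)
3. N lies on line QP with QN:NP = 2:3 ⇒ N = (0, 2/5)
4. H is the intersection of line SN and line RG ⇒ H = (14/5, 0)
5. T lies on line HQ with HT:TQ = 2:3 ⇒ T = (42/25, 0)
6. K is where the line through P parallel to SQ meets line SN ⇒ K = (-7/10, 1/2)
2·[KPT] = -77/50, 2·[SGK] = -3/10
[KPT]:[SGK] = -77/50:-3/10 = 77/15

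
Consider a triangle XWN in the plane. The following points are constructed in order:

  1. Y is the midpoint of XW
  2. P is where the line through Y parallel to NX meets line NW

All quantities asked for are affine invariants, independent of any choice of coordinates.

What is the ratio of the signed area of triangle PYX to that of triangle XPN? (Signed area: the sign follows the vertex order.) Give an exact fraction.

[PYX]:[XPN] = -1/2

Choose coordinates X = (0, 0), W = (1, 0), N = (0, 1).
1. Y is the midpoint of XW ⇒ Y = (1/2, 0)
2. P is where the line through Y parallel to NX meets line NW ⇒ P = (1/2, 1/2)
2·[PYX] = -1/4, 2·[XPN] = 1/2
[PYX]:[XPN] = -1/4:1/2 = -1/2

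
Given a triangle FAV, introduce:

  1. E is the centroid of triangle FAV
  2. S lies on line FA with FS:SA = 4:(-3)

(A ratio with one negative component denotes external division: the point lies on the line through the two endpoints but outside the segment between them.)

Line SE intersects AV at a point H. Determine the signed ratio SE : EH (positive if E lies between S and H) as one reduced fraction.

Work in coordinates with F = (0, 0), A = (1, 0), V = (0, 1).
1. E is the centroid of triangle FAV ⇒ E = (1/3, 1/3)
2. S lies on line FA with FS:SA = 4:(-3) ⇒ S = (4, 0)
line SE meets AV at H = (7/10, 3/10)
E = S + t·(H−S) with t = 10/9, so SE:EH = 10/9:-1/9

SE:EH = -10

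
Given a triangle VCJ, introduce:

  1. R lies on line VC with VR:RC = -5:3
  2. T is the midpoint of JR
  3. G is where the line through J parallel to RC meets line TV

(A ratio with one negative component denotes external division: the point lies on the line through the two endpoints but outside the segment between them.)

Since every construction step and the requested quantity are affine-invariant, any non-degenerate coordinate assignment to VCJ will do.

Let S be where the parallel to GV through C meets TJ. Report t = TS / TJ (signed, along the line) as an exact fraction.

t = -2/5

Set V = (0, 0), C = (1, 0), J = (0, 1); any affine frame gives the same invariant.
1. R lies on line VC with VR:RC = -5:3 ⇒ R = (5/2, 0)
2. T is the midpoint of JR ⇒ T = (5/4, 1/2)
3. G is where the line through J parallel to RC meets line TV ⇒ G = (5/2, 1)
through C parallel to GV: direction (-5/2, -1); meets TJ at S = (7/4, 3/10)
S = T + t·(J−T) with t = -2/5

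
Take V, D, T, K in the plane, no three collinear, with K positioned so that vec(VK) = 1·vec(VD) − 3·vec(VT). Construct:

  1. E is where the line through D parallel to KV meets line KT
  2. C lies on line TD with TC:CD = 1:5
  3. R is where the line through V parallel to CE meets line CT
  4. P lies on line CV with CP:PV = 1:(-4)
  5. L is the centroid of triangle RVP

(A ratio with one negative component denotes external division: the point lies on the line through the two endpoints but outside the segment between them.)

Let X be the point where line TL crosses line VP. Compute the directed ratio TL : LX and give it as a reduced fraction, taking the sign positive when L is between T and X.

TL:LX = -1/19

Choose coordinates V = (0, 0), D = (1, 0), T = (0, 1), K = (1, -3).
1. E is where the line through D parallel to KV meets line KT ⇒ E = (-2, 9)
2. C lies on line TD with TC:CD = 1:5 ⇒ C = (1/6, 5/6)
3. R is where the line through V parallel to CE meets line CT ⇒ R = (-13/36, 49/36)
4. P lies on line CV with CP:PV = 1:(-4) ⇒ P = (2/9, 10/9)
5. L is the centroid of triangle RVP ⇒ L = (-5/108, 89/108)
line TL meets VP at X = (5/6, 25/6)
L = T + t·(X−T) with t = -1/18, so TL:LX = -1/18:19/18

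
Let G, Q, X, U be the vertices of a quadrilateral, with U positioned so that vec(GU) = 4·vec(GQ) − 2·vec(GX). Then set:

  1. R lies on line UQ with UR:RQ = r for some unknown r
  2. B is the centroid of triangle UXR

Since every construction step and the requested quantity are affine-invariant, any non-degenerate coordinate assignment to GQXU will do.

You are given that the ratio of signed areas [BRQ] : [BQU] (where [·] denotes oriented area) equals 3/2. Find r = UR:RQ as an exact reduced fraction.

Work in coordinates with G = (0, 0), Q = (1, 0), X = (0, 1), U = (4, -2).
1. With UR:RQ = r, write λ = r/(r+1) so R = U + λ·(Q−U); R is affine-linear in λ
2. B is the centroid of triangle UXR ⇒ B is an affine combination of earlier points and hence also affine-linear in λ
Every point depending on R is an affine combination of R and λ-independent points, so each such coordinate is linear in λ; the λ² term in each signed area is a multiple of (Q−U)×(Q−U) = 0, so 2·[BRQ] and 2·[BQU] are each linear in λ. Evaluating at λ=0 and λ=1:
  2·[BRQ] = 1/3·λ − 1/3,   2·[BQU] = 1/3
So [BRQ]:[BQU] = (1/3·λ − 1/3) / (1/3). Setting this equal to 3/2:
  1/3·λ − 1/3 = 3/2·(1/3)  ⇒  λ = 5/2
Then r = λ/(1−λ) = (5/2)/(-3/2) = -5/3. Check: with r = -5/3, R = (-7/2, 3) and [BRQ]:[BQU] = 3/2 as required.

r = -5/3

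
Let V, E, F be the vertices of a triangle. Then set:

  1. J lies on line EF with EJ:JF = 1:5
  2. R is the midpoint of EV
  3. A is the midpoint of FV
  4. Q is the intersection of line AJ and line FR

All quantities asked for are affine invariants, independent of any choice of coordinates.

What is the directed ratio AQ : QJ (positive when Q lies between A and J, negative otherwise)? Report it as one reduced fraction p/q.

Assign V = (0, 0), E = (1, 0), F = (0, 1) — the answer is frame-independent, so this choice is without loss of generality.
1. J lies on line EF with EJ:JF = 1:5 ⇒ J = (5/6, 1/6)
2. R is the midpoint of EV ⇒ R = (1/2, 0)
3. A is the midpoint of FV ⇒ A = (0, 1/2)
4. Q is the intersection of line AJ and line FR ⇒ Q = (5/16, 3/8)
Q = A + t·(J−A) with t = 3/8, so AQ:QJ = t:(1−t) = 3/8:5/8

AQ:QJ = 3/5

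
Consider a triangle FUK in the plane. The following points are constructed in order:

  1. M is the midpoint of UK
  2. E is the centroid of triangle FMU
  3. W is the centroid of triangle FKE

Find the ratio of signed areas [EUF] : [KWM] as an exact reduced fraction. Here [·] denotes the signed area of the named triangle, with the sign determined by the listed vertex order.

Work in coordinates with F = (0, 0), U = (1, 0), K = (0, 1).
1. M is the midpoint of UK ⇒ M = (1/2, 1/2)
2. E is the centroid of triangle FMU ⇒ E = (1/2, 1/6)
3. W is the centroid of triangle FKE ⇒ W = (1/6, 7/18)
2·[EUF] = -1/6, 2·[KWM] = 2/9
[EUF]:[KWM] = -1/6:2/9 = -3/4

[EUF]:[KWM] = -3/4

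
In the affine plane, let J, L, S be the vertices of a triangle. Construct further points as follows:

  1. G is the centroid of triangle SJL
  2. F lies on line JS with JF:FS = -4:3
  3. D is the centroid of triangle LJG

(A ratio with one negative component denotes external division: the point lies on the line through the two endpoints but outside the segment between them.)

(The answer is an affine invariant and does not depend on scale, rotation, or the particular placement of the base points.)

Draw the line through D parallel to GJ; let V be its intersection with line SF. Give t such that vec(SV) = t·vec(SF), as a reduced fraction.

t = -4/9

Set J = (0, 0), L = (1, 0), S = (0, 1); any affine frame gives the same invariant.
1. G is the centroid of triangle SJL ⇒ G = (1/3, 1/3)
2. F lies on line JS with JF:FS = -4:3 ⇒ F = (0, 4)
3. D is the centroid of triangle LJG ⇒ D = (4/9, 1/9)
through D parallel to GJ: direction (-1/3, -1/3); meets SF at V = (0, -1/3)
V = S + t·(F−S) with t = -4/9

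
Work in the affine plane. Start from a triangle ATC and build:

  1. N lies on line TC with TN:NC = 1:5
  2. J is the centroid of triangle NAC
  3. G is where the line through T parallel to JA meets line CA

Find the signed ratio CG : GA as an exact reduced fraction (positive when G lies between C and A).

Work in coordinates with A = (0, 0), T = (1, 0), C = (0, 1).
1. N lies on line TC with TN:NC = 1:5 ⇒ N = (5/6, 1/6)
2. J is the centroid of triangle NAC ⇒ J = (5/18, 7/18)
3. G is where the line through T parallel to JA meets line CA ⇒ G = (0, -7/5)
G = C + t·(A−C) with t = 12/5, so CG:GA = t:(1−t) = 12/5:-7/5

CG:GA = -12/7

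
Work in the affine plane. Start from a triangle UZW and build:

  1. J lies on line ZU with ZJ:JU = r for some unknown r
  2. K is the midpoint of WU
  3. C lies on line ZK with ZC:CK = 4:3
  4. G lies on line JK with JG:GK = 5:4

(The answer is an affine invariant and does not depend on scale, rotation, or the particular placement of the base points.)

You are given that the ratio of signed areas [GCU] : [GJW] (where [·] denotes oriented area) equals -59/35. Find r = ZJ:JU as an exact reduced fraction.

Set U = (0, 0), Z = (1, 0), W = (0, 1); any affine frame gives the same invariant.
1. With ZJ:JU = r, write λ = r/(r+1) so J = Z + λ·(U−Z); J is affine-linear in λ
2. K is the midpoint of WU ⇒ K = (0, 1/2)
3. C lies on line ZK with ZC:CK = 4:3 ⇒ C = (3/7, 2/7)
4. G lies on line JK with JG:GK = 5:4 ⇒ G is an affine combination of earlier points and hence also affine-linear in λ
Every point depending on J is an affine combination of J and λ-independent points, so each such coordinate is linear in λ; the λ² term in each signed area is a multiple of (U−Z)×(U−Z) = 0, so 2·[GCU] and 2·[GJW] are each linear in λ. Evaluating at λ=0 and λ=1:
  2·[GCU] = -8/63·λ + 1/126,   2·[GJW] = -5/18·λ + 5/18
So [GCU]:[GJW] = (-8/63·λ + 1/126) / (-5/18·λ + 5/18). Setting this equal to -59/35:
  -8/63·λ + 1/126 = -59/35·(-5/18·λ + 5/18)  ⇒  λ = 4/5
Then r = λ/(1−λ) = (4/5)/(1/5) = 4. Check: with r = 4, J = (1/5, 0) and [GCU]:[GJW] = -59/35 as required.

r = 4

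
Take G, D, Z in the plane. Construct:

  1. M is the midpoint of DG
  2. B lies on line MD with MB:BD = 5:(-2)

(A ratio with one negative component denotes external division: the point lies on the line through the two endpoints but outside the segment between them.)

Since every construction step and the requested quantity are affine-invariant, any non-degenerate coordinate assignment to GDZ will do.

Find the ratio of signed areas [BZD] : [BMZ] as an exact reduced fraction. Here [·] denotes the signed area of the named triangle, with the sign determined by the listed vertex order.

[BZD]:[BMZ] = -2/5

Choose coordinates G = (0, 0), D = (1, 0), Z = (0, 1).
1. M is the midpoint of DG ⇒ M = (1/2, 0)
2. B lies on line MD with MB:BD = 5:(-2) ⇒ B = (4/3, 0)
2·[BZD] = 1/3, 2·[BMZ] = -5/6
[BZD]:[BMZ] = 1/3:-5/6 = -2/5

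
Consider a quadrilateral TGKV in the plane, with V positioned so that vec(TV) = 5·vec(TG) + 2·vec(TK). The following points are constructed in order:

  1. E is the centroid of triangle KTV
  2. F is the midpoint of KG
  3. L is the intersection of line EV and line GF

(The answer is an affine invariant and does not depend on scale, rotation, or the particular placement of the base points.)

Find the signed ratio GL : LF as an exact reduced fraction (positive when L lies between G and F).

GL:LF = -16/3

Set T = (0, 0), G = (1, 0), K = (0, 1), V = (5, 2); any affine frame gives the same invariant.
1. E is the centroid of triangle KTV ⇒ E = (5/3, 1)
2. F is the midpoint of KG ⇒ F = (1/2, 1/2)
3. L is the intersection of line EV and line GF ⇒ L = (5/13, 8/13)
L = G + t·(F−G) with t = 16/13, so GL:LF = t:(1−t) = 16/13:-3/13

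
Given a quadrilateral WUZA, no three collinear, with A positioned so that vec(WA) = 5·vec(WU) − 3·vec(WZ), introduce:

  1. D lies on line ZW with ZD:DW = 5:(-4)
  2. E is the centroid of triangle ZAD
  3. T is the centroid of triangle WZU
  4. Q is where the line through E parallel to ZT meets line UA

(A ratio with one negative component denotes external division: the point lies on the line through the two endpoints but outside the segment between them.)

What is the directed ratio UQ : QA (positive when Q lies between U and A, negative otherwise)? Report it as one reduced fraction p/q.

UQ:QA = -2/17

Work in coordinates with W = (0, 0), U = (1, 0), Z = (0, 1), A = (5, -3).
1. D lies on line ZW with ZD:DW = 5:(-4) ⇒ D = (0, -4)
2. E is the centroid of triangle ZAD ⇒ E = (5/3, -2)
3. T is the centroid of triangle WZU ⇒ T = (1/3, 1/3)
4. Q is where the line through E parallel to ZT meets line UA ⇒ Q = (7/15, 2/5)
Q = U + t·(A−U) with t = -2/15, so UQ:QA = t:(1−t) = -2/15:17/15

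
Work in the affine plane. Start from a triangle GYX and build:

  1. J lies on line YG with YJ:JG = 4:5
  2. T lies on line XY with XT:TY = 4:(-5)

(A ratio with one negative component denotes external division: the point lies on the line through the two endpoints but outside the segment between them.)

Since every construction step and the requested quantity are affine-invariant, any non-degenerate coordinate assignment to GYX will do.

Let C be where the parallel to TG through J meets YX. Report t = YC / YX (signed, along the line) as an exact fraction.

Choose coordinates G = (0, 0), Y = (1, 0), X = (0, 1).
1. J lies on line YG with YJ:JG = 4:5 ⇒ J = (5/9, 0)
2. T lies on line XY with XT:TY = 4:(-5) ⇒ T = (-4, 5)
through J parallel to TG: direction (4, -5); meets YX at C = (-11/9, 20/9)
C = Y + t·(X−Y) with t = 20/9

t = 20/9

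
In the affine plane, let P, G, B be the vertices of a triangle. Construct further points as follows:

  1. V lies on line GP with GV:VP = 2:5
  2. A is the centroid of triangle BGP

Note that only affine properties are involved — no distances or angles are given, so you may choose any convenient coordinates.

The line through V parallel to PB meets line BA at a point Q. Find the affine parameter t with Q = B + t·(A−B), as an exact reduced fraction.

t = 15/7

Assign P = (0, 0), G = (1, 0), B = (0, 1) — the answer is frame-independent, so this choice is without loss of generality.
1. V lies on line GP with GV:VP = 2:5 ⇒ V = (5/7, 0)
2. A is the centroid of triangle BGP ⇒ A = (1/3, 1/3)
through V parallel to PB: direction (0, 1); meets BA at Q = (5/7, -3/7)
Q = B + t·(A−B) with t = 15/7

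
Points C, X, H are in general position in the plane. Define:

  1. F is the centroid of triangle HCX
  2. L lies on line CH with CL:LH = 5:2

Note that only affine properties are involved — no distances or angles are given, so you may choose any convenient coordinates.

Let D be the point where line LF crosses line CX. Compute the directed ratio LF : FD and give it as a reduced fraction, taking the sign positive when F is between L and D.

LF:FD = 8/7

Choose coordinates C = (0, 0), X = (1, 0), H = (0, 1).
1. F is the centroid of triangle HCX ⇒ F = (1/3, 1/3)
2. L lies on line CH with CL:LH = 5:2 ⇒ L = (0, 5/7)
line LF meets CX at D = (5/8, 0)
F = L + t·(D−L) with t = 8/15, so LF:FD = 8/15:7/15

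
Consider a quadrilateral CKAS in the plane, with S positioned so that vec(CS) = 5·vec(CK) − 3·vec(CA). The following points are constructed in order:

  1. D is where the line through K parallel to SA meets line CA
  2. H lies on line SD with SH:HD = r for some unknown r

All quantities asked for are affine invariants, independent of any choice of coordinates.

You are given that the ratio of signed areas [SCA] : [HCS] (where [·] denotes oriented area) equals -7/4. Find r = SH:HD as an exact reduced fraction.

Set C = (0, 0), K = (1, 0), A = (0, 1), S = (5, -3); any affine frame gives the same invariant.
1. D is where the line through K parallel to SA meets line CA ⇒ D = (0, 4/5)
2. With SH:HD = r, write λ = r/(r+1) so H = S + λ·(D−S); H is affine-linear in λ
Every point depending on H is an affine combination of H and λ-independent points, so each such coordinate is linear in λ; the λ² term in each signed area is a multiple of (D−S)×(D−S) = 0, so 2·[SCA] and 2·[HCS] are each linear in λ. Evaluating at λ=0 and λ=1:
  2·[SCA] = -5,   2·[HCS] = 4·λ
So [SCA]:[HCS] = (-5) / (4·λ). Setting this equal to -7/4:
  -5 = -7/4·(4·λ)  ⇒  λ = 5/7
Then r = λ/(1−λ) = (5/7)/(2/7) = 5/2. Check: with r = 5/2, H = (10/7, -2/7) and [SCA]:[HCS] = -7/4 as required.

r = 5/2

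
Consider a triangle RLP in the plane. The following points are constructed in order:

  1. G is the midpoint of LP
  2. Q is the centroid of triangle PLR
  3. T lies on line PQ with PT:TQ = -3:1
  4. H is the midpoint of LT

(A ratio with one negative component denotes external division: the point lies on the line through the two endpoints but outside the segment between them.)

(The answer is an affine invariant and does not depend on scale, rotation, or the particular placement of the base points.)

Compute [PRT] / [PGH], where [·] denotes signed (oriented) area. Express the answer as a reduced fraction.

[PRT]:[PGH] = -4

Choose coordinates R = (0, 0), L = (1, 0), P = (0, 1).
1. G is the midpoint of LP ⇒ G = (1/2, 1/2)
2. Q is the centroid of triangle PLR ⇒ Q = (1/3, 1/3)
3. T lies on line PQ with PT:TQ = -3:1 ⇒ T = (1/2, 0)
4. H is the midpoint of LT ⇒ H = (3/4, 0)
2·[PRT] = 1/2, 2·[PGH] = -1/8
[PRT]:[PGH] = 1/2:-1/8 = -4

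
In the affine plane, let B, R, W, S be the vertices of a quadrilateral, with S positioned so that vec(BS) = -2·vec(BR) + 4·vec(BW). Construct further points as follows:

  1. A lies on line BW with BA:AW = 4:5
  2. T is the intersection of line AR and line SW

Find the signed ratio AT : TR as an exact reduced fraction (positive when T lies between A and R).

Choose coordinates B = (0, 0), R = (1, 0), W = (0, 1), S = (-2, 4).
1. A lies on line BW with BA:AW = 4:5 ⇒ A = (0, 4/9)
2. T is the intersection of line AR and line SW ⇒ T = (10/19, 4/19)
T = A + t·(R−A) with t = 10/19, so AT:TR = t:(1−t) = 10/19:9/19

AT:TR = 10/9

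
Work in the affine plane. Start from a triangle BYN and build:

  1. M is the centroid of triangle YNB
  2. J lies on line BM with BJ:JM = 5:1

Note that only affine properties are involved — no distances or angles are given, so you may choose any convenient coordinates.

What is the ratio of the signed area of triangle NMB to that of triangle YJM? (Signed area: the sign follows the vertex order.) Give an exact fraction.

Set B = (0, 0), Y = (1, 0), N = (0, 1); any affine frame gives the same invariant.
1. M is the centroid of triangle YNB ⇒ M = (1/3, 1/3)
2. J lies on line BM with BJ:JM = 5:1 ⇒ J = (5/18, 5/18)
2·[NMB] = -1/3, 2·[YJM] = -1/18
[NMB]:[YJM] = -1/3:-1/18 = 6

[NMB]:[YJM] = 6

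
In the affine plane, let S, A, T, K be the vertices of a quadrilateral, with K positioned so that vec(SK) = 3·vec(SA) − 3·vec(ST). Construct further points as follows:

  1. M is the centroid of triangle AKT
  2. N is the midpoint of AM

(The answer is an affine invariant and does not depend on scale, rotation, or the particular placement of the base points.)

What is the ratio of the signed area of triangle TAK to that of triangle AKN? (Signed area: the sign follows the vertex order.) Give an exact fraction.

[TAK]:[AKN] = 6

Work in coordinates with S = (0, 0), A = (1, 0), T = (0, 1), K = (3, -3).
1. M is the centroid of triangle AKT ⇒ M = (4/3, -2/3)
2. N is the midpoint of AM ⇒ N = (7/6, -1/3)
2·[TAK] = -1, 2·[AKN] = -1/6
[TAK]:[AKN] = -1:-1/6 = 6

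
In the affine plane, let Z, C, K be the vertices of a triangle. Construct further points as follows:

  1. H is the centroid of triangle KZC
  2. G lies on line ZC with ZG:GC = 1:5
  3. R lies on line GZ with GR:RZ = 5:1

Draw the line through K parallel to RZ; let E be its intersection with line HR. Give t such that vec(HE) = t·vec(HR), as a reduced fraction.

Assign Z = (0, 0), C = (1, 0), K = (0, 1) — the answer is frame-independent, so this choice is without loss of generality.
1. H is the centroid of triangle KZC ⇒ H = (1/3, 1/3)
2. G lies on line ZC with ZG:GC = 1:5 ⇒ G = (1/6, 0)
3. R lies on line GZ with GR:RZ = 5:1 ⇒ R = (1/36, 0)
through K parallel to RZ: direction (-1/36, 0); meets HR at E = (17/18, 1)
E = H + t·(R−H) with t = -2

t = -2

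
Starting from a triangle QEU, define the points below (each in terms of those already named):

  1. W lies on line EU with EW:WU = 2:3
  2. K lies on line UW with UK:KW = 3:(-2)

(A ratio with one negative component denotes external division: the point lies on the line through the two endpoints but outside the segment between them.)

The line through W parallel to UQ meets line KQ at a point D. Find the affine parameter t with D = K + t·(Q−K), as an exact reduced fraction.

Choose coordinates Q = (0, 0), E = (1, 0), U = (0, 1).
1. W lies on line EU with EW:WU = 2:3 ⇒ W = (3/5, 2/5)
2. K lies on line UW with UK:KW = 3:(-2) ⇒ K = (9/5, -4/5)
through W parallel to UQ: direction (0, -1); meets KQ at D = (3/5, -4/15)
D = K + t·(Q−K) with t = 2/3

t = 2/3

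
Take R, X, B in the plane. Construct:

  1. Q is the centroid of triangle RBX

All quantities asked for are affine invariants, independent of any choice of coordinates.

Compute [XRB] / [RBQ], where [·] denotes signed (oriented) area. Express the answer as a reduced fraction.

[XRB]:[RBQ] = 3

Work in coordinates with R = (0, 0), X = (1, 0), B = (0, 1).
1. Q is the centroid of triangle RBX ⇒ Q = (1/3, 1/3)
2·[XRB] = -1, 2·[RBQ] = -1/3
[XRB]:[RBQ] = -1:-1/3 = 3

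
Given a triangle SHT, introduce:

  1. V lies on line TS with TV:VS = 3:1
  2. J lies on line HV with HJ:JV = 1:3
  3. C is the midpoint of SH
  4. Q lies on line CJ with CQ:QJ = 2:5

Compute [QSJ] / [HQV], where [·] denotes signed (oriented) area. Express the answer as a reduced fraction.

[QSJ]:[HQV] = 1/4

Work in coordinates with S = (0, 0), H = (1, 0), T = (0, 1).
1. V lies on line TS with TV:VS = 3:1 ⇒ V = (0, 1/4)
2. J lies on line HV with HJ:JV = 1:3 ⇒ J = (3/4, 1/16)
3. C is the midpoint of SH ⇒ C = (1/2, 0)
4. Q lies on line CJ with CQ:QJ = 2:5 ⇒ Q = (4/7, 1/56)
2·[QSJ] = -5/224, 2·[HQV] = -5/56
[QSJ]:[HQV] = -5/224:-5/56 = 1/4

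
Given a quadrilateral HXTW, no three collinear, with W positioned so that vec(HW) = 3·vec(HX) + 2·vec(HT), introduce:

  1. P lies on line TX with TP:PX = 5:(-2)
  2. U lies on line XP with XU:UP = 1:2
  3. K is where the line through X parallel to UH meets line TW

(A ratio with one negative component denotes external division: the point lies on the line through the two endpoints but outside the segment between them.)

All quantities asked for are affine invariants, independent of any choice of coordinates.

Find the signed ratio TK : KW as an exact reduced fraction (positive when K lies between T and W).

Set H = (0, 0), X = (1, 0), T = (0, 1), W = (3, 2); any affine frame gives the same invariant.
1. P lies on line TX with TP:PX = 5:(-2) ⇒ P = (5/3, -2/3)
2. U lies on line XP with XU:UP = 1:2 ⇒ U = (11/9, -2/9)
3. K is where the line through X parallel to UH meets line TW ⇒ K = (-27/17, 8/17)
K = T + t·(W−T) with t = -9/17, so TK:KW = t:(1−t) = -9/17:26/17

TK:KW = -9/26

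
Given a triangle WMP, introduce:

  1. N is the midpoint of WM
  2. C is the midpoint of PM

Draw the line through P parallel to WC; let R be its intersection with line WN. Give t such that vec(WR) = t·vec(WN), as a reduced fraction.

t = -2

Work in coordinates with W = (0, 0), M = (1, 0), P = (0, 1).
1. N is the midpoint of WM ⇒ N = (1/2, 0)
2. C is the midpoint of PM ⇒ C = (1/2, 1/2)
through P parallel to WC: direction (1/2, 1/2); meets WN at R = (-1, 0)
R = W + t·(N−W) with t = -2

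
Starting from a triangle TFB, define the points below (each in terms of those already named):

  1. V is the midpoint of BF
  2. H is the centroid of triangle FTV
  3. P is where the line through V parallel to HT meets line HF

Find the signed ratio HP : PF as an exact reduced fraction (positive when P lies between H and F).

HP:PF = -1/2

Set T = (0, 0), F = (1, 0), B = (0, 1); any affine frame gives the same invariant.
1. V is the midpoint of BF ⇒ V = (1/2, 1/2)
2. H is the centroid of triangle FTV ⇒ H = (1/2, 1/6)
3. P is where the line through V parallel to HT meets line HF ⇒ P = (0, 1/3)
P = H + t·(F−H) with t = -1, so HP:PF = t:(1−t) = -1:2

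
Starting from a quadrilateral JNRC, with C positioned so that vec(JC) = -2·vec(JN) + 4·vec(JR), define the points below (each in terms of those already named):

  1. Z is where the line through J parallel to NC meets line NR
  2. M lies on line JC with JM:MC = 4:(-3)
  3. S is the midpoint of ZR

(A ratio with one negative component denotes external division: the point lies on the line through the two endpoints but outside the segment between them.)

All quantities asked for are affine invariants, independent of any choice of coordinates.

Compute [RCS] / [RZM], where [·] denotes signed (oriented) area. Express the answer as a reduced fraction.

[RCS]:[RZM] = -1/14

Assign J = (0, 0), N = (1, 0), R = (0, 1), C = (-2, 4) — the answer is frame-independent, so this choice is without loss of generality.
1. Z is where the line through J parallel to NC meets line NR ⇒ Z = (-3, 4)
2. M lies on line JC with JM:MC = 4:(-3) ⇒ M = (-8, 16)
3. S is the midpoint of ZR ⇒ S = (-3/2, 5/2)
2·[RCS] = 3/2, 2·[RZM] = -21
[RCS]:[RZM] = 3/2:-21 = -1/14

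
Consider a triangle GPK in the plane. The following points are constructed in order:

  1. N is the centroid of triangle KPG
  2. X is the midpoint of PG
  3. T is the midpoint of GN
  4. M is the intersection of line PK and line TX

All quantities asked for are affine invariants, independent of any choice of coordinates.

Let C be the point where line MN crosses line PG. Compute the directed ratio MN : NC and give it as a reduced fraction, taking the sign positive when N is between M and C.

MN:NC = -5/2

Work in coordinates with G = (0, 0), P = (1, 0), K = (0, 1).
1. N is the centroid of triangle KPG ⇒ N = (1/3, 1/3)
2. X is the midpoint of PG ⇒ X = (1/2, 0)
3. T is the midpoint of GN ⇒ T = (1/6, 1/6)
4. M is the intersection of line PK and line TX ⇒ M = (3/2, -1/2)
line MN meets PG at C = (4/5, 0)
N = M + t·(C−M) with t = 5/3, so MN:NC = 5/3:-2/3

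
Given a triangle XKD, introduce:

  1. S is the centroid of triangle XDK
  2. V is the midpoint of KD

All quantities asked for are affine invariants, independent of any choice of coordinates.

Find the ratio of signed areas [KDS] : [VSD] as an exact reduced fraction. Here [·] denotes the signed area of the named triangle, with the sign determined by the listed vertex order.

[KDS]:[VSD] = -2

Set X = (0, 0), K = (1, 0), D = (0, 1); any affine frame gives the same invariant.
1. S is the centroid of triangle XDK ⇒ S = (1/3, 1/3)
2. V is the midpoint of KD ⇒ V = (1/2, 1/2)
2·[KDS] = 1/3, 2·[VSD] = -1/6
[KDS]:[VSD] = 1/3:-1/6 = -2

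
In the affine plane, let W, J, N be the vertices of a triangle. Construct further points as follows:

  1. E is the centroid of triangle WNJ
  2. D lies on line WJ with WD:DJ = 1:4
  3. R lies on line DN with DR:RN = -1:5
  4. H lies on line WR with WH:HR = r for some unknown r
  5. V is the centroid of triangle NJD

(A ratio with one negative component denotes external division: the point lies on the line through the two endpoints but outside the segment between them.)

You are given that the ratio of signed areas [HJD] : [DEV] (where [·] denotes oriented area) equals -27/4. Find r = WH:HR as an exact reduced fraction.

r = 3

Assign W = (0, 0), J = (1, 0), N = (0, 1) — the answer is frame-independent, so this choice is without loss of generality.
1. E is the centroid of triangle WNJ ⇒ E = (1/3, 1/3)
2. D lies on line WJ with WD:DJ = 1:4 ⇒ D = (1/5, 0)
3. R lies on line DN with DR:RN = -1:5 ⇒ R = (1/4, -1/4)
4. With WH:HR = r, write λ = r/(r+1) so H = W + λ·(R−W); H is affine-linear in λ
5. V is the centroid of triangle NJD ⇒ V = (2/5, 1/3)
Every point depending on H is an affine combination of H and λ-independent points, so each such coordinate is linear in λ; the λ² term in each signed area is a multiple of (R−W)×(R−W) = 0, so 2·[HJD] and 2·[DEV] are each linear in λ. Evaluating at λ=0 and λ=1:
  2·[HJD] = 1/5·λ,   2·[DEV] = -1/45
So [HJD]:[DEV] = (1/5·λ) / (-1/45). Setting this equal to -27/4:
  1/5·λ = -27/4·(-1/45)  ⇒  λ = 3/4
Then r = λ/(1−λ) = (3/4)/(1/4) = 3. Check: with r = 3, H = (3/16, -3/16) and [HJD]:[DEV] = -27/4 as required.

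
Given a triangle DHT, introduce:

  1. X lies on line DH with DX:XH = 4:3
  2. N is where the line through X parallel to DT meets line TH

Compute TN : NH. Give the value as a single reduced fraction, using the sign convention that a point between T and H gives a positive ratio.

Assign D = (0, 0), H = (1, 0), T = (0, 1) — the answer is frame-independent, so this choice is without loss of generality.
1. X lies on line DH with DX:XH = 4:3 ⇒ X = (4/7, 0)
2. N is where the line through X parallel to DT meets line TH ⇒ N = (4/7, 3/7)
N = T + t·(H−T) with t = 4/7, so TN:NH = t:(1−t) = 4/7:3/7

TN:NH = 4/3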